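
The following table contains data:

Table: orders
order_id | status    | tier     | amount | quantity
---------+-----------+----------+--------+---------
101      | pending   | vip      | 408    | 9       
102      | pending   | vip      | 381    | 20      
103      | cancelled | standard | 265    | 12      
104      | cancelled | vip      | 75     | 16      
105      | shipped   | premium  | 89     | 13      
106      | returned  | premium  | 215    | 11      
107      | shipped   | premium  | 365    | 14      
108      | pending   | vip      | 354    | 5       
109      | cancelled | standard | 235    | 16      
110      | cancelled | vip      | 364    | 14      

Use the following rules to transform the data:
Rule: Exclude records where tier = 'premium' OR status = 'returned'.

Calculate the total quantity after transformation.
92

Step 1: Find records where tier = 'premium' OR status = 'returned'
Step 2: 3 records match, summing to 38
Step 3: Original sum: 130
Step 4: Remaining sum = 130 - 38 = 92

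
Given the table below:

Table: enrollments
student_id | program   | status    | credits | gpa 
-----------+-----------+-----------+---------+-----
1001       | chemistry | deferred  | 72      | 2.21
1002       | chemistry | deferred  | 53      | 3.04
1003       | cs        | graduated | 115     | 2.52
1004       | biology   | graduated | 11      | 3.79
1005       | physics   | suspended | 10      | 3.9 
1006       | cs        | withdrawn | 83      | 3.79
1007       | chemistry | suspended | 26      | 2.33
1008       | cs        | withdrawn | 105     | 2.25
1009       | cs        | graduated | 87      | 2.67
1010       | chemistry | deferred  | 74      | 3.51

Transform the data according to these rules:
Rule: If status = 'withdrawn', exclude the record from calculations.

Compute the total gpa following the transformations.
23.97

Step 1: Identify records where status = 'withdrawn'
Step 2: The excluded records sum to 6.04
Step 3: Original total gpa = 30.01
Step 4: Remaining total = 30.01 - 6.04 = 23.97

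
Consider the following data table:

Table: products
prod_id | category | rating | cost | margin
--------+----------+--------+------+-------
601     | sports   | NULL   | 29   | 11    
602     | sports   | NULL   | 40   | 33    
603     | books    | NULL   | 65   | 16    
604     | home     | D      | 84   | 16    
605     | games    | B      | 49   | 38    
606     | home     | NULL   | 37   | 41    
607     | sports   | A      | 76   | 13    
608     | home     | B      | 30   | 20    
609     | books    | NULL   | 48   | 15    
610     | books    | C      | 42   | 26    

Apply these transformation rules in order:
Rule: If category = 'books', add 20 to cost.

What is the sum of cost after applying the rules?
560

Step 1: Count records where category = 'books': 3
Step 2: Total bonus added: 3 × 20 = 60
Step 3: Original sum of cost: 500
Step 4: Final sum = 500 + 60 = 560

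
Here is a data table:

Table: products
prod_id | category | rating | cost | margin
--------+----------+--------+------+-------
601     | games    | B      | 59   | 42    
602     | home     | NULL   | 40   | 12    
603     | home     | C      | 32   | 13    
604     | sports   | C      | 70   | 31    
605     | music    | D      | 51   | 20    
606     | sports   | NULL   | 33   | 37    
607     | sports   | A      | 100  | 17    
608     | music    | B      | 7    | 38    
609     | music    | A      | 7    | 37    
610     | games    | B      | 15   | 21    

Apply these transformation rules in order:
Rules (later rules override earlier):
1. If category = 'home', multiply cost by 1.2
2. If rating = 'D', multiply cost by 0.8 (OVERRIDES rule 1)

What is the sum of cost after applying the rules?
418.2

Step 1: Rule 2 takes priority for records with rating = 'D'
  - 1 records: 51 × 0.8 = 40.8
Step 2: Rule 1 applies to remaining records with category = 'home'
  - 2 records: 72 × 1.2 = 86.4
Step 3: Other records unchanged: 291
Step 4: Final sum = 40.8 + 86.4 + 291 = 418.2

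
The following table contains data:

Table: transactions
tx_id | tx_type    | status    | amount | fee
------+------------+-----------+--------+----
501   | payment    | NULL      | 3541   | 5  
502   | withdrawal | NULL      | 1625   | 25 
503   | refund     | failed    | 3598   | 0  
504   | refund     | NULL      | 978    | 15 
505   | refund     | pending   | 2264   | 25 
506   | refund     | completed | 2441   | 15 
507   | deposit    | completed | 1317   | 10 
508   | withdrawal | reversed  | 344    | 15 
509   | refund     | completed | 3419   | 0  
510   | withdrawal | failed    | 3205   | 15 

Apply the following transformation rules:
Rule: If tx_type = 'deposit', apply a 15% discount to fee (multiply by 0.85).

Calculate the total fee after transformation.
123.5

Step 1: Records with tx_type = 'deposit' have total fee = 10
Step 2: Apply multiplier: 10 × 0.85 = 8.5
Step 3: Other records total: 115
Step 4: Final sum = 8.5 + 115 = 123.5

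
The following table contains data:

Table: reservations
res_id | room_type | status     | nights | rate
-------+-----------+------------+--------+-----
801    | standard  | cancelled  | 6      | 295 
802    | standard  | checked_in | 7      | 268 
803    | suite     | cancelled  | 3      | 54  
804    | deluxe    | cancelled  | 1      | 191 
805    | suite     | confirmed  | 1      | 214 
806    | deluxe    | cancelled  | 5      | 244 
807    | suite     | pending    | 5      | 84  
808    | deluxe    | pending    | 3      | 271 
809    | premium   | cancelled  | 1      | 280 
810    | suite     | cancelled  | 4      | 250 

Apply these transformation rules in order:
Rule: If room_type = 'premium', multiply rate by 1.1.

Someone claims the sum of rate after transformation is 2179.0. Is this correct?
Yes, the result is correct.

Step 1: Calculate the correct sum after transformation
Step 2: Apply multiplier 1.1 to records where room_type = 'premium'
Step 3: Correct result = 2179.0
Step 4: Claimed result = 2179.0
Step 5: 2179.0 = 2179.0 ✓
Conclusion: The claimed result is correct.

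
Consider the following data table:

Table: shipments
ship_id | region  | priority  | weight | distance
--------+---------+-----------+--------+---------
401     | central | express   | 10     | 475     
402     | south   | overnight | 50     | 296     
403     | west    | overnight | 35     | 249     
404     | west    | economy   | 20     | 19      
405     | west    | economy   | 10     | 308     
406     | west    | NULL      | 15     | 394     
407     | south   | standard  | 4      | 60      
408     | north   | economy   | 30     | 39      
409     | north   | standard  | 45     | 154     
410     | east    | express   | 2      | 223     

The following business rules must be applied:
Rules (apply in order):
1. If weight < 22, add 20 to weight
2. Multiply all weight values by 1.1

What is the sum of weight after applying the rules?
375.1

Step 1: Apply Rule 1 - Add 20 to records with weight < 22
  - 6 records affected: 61 + (6 × 20) = 181
  - Unaffected records: 160
  - Sum after Rule 1: 341
Step 2: Apply Rule 2 - Multiply all by 1.1
  - 341 × 1.1 = 375.1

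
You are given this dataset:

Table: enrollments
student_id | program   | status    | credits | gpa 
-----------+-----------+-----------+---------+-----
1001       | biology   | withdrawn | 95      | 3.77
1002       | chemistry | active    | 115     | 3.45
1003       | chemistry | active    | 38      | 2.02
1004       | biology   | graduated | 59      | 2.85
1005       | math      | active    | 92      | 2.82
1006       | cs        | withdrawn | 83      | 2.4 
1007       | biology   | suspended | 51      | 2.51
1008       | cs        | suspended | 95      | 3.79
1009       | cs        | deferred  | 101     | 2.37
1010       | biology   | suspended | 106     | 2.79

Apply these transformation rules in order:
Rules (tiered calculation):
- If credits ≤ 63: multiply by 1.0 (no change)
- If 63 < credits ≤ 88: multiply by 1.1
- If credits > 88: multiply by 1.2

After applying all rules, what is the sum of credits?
964.1

Step 1: Tier 1 (credits ≤ 63): 3 records, sum = 148 × 1.0 = 148.0
Step 2: Tier 2 (63 < credits ≤ 88): 1 records, sum = 83 × 1.1 = 91.3
Step 3: Tier 3 (credits > 88): 6 records, sum = 604 × 1.2 = 724.8
Step 4: Final sum = 148.0 + 91.3 + 724.8 = 964.1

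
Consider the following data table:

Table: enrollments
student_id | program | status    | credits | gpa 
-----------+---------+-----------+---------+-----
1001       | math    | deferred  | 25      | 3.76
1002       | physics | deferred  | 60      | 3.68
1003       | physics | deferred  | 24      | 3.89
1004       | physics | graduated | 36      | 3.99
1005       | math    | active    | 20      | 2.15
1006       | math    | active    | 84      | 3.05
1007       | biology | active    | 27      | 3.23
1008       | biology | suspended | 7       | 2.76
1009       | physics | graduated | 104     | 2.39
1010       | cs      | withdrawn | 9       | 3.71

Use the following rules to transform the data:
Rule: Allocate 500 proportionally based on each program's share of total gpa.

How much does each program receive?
biology: 91.84, cs: 56.88, math: 137.38, physics: 213.89

Step 1: Calculate total gpa = 32.61
Step 2: Calculate each program's proportion:
  biology: 5.99/32.61 = 18.37% → 91.84
  cs: 3.71/32.61 = 11.38% → 56.88
  math: 8.96/32.61 = 27.48% → 137.38
  physics: 13.95/32.61 = 42.78% → 213.89
Step 3: Verify: sum of allocations ≈ 500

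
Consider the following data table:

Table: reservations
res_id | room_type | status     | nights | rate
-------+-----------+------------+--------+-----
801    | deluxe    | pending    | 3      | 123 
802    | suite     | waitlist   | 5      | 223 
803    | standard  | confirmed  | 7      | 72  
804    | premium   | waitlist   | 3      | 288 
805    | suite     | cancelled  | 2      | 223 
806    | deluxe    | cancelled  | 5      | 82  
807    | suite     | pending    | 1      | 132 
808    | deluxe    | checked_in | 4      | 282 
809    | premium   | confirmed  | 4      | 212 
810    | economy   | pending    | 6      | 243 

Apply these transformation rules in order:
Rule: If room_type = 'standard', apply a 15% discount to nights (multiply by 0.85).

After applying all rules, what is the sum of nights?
38.95

Step 1: Records with room_type = 'standard' have total nights = 7
Step 2: Apply multiplier: 7 × 0.85 = 5.95
Step 3: Other records total: 33
Step 4: Final sum = 5.95 + 33 = 38.95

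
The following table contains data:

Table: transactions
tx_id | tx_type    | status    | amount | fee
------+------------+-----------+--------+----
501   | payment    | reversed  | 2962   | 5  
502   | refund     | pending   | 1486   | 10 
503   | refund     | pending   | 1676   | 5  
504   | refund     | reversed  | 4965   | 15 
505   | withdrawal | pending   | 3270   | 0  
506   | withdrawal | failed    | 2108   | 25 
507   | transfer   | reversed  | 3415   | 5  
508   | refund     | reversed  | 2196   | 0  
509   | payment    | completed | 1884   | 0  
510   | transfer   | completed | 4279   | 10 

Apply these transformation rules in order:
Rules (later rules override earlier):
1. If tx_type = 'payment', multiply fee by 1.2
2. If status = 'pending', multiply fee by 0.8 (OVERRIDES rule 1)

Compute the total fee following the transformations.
73.0

Step 1: Rule 2 takes priority for records with status = 'pending'
  - 3 records: 15 × 0.8 = 12.0
Step 2: Rule 1 applies to remaining records with tx_type = 'payment'
  - 2 records: 5 × 1.2 = 6.0
Step 3: Other records unchanged: 55
Step 4: Final sum = 12.0 + 6.0 + 55 = 73.0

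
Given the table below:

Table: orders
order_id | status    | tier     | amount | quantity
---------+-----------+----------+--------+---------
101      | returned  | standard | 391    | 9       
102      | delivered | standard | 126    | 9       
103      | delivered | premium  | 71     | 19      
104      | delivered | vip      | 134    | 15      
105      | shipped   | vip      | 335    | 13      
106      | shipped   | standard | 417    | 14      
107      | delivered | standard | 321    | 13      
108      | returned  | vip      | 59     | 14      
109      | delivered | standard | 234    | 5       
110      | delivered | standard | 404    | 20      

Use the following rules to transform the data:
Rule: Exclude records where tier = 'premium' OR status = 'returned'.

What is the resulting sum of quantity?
89

Step 1: Find records where tier = 'premium' OR status = 'returned'
Step 2: 3 records match, summing to 42
Step 3: Original sum: 131
Step 4: Remaining sum = 131 - 42 = 89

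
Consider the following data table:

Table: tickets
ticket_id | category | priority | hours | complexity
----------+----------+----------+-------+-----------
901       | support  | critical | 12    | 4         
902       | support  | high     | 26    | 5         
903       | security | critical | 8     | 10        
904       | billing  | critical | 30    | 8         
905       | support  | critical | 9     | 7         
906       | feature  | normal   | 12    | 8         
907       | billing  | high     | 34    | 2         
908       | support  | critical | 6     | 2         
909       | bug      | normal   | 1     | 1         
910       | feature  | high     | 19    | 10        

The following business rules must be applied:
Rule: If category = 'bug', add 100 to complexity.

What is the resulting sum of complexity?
157

Step 1: Count records where category = 'bug': 1
Step 2: Total bonus added: 1 × 100 = 100
Step 3: Original sum of complexity: 57
Step 4: Final sum = 57 + 100 = 157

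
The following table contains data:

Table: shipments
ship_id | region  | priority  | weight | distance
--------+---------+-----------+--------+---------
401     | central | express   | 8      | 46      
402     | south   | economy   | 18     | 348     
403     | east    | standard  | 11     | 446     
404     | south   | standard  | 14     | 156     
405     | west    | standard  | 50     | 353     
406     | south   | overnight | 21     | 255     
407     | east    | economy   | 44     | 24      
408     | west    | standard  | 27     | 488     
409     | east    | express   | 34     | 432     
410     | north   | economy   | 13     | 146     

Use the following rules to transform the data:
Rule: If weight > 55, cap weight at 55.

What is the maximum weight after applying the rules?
50

Step 1: Original maximum weight = 50
Step 2: Check cap of 55 against maximum
Step 3: No records exceed the cap (max 50 <= cap 55), so no capping applies
Step 4: Maximum after transformation = 50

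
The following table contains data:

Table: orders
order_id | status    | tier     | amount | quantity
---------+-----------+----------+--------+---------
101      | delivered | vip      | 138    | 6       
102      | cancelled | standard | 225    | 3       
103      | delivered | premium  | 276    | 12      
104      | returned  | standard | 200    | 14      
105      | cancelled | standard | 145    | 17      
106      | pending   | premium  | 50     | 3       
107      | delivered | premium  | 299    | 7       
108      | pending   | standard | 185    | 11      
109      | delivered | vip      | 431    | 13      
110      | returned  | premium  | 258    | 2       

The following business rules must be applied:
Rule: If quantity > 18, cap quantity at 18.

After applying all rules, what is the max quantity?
17

Step 1: Original maximum quantity = 17
Step 2: Check cap of 18 against maximum
Step 3: No records exceed the cap (max 17 <= cap 18), so no capping applies
Step 4: Maximum after transformation = 17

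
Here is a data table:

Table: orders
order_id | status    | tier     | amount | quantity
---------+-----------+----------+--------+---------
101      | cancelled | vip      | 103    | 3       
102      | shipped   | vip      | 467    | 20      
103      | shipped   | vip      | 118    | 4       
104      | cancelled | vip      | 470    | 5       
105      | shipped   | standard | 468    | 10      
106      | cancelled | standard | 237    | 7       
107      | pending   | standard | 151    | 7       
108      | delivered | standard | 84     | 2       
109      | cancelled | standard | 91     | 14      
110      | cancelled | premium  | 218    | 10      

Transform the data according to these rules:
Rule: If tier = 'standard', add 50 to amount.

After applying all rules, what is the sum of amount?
2657

Step 1: Count records where tier = 'standard': 5
Step 2: Total bonus added: 5 × 50 = 250
Step 3: Original sum of amount: 2407
Step 4: Final sum = 2407 + 250 = 2657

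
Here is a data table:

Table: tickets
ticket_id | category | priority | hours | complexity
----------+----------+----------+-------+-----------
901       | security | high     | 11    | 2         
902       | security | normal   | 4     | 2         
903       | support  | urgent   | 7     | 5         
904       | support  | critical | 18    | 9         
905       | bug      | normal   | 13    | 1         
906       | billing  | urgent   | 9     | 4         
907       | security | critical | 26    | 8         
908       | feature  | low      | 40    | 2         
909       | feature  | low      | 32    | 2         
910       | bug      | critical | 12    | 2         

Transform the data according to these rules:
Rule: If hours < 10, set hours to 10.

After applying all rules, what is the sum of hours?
182

Step 1: 3 records have hours < 10
Step 2: These records originally summed to 20
Step 3: After setting to minimum: 3 × 10 = 30
Step 4: Unaffected records sum: 152
Step 5: Final sum = 30 + 152 = 182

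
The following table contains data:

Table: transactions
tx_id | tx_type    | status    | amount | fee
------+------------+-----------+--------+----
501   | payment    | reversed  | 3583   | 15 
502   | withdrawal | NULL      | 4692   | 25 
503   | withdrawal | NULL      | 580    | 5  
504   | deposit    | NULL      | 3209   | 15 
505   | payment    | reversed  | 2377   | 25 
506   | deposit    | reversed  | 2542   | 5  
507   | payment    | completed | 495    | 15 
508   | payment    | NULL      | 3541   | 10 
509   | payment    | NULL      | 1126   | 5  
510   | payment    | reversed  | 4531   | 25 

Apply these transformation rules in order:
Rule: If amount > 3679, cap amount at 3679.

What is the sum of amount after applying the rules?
24811

Step 1: 2 records have amount > 3679
Step 2: These records originally summed to 9223
Step 3: After capping: 2 × 3679 = 7358
Step 4: Unaffected records sum: 17453
Step 5: Final sum = 7358 + 17453 = 24811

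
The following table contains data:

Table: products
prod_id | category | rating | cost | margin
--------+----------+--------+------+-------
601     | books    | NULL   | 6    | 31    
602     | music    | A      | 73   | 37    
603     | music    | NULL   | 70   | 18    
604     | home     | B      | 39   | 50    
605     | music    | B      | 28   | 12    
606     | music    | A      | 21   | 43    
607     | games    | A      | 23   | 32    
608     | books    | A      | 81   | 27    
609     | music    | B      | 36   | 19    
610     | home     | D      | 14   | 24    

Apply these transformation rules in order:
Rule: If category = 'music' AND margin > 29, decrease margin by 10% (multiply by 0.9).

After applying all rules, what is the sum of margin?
285.0

Step 1: Find records where category = 'music' AND margin > 29
Step 2: 2 records match, summing to 80
Step 3: After multiplier: 80 × 0.9 = 72.0
Step 4: Unaffected records sum: 213
Step 5: Final sum = 72.0 + 213 = 285.0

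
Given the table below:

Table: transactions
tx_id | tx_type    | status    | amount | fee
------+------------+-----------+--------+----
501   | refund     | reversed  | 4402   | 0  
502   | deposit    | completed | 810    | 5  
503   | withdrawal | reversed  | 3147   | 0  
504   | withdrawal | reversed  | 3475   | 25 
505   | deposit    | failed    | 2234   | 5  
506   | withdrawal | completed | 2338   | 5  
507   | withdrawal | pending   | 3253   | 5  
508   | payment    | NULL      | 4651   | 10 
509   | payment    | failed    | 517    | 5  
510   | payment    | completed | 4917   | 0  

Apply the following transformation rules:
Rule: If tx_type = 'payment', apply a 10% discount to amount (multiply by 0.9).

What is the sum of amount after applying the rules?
28735.5

Step 1: Records with tx_type = 'payment' have total amount = 10085
Step 2: Apply multiplier: 10085 × 0.9 = 9076.5
Step 3: Other records total: 19659
Step 4: Final sum = 9076.5 + 19659 = 28735.5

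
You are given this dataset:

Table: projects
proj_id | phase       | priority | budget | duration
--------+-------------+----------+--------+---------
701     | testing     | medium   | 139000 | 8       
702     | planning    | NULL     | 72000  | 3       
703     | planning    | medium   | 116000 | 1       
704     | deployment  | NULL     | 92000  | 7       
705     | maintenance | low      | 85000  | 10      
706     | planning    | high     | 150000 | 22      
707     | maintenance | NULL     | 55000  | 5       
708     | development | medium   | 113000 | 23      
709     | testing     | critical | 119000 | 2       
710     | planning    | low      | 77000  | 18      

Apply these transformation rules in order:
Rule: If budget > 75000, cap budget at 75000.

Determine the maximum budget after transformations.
75000

Step 1: Original maximum budget = 150000
Step 2: Apply cap at 75000
Step 3: 8 records had budget > 75000 and were capped
Step 4: Maximum after transformation = 75000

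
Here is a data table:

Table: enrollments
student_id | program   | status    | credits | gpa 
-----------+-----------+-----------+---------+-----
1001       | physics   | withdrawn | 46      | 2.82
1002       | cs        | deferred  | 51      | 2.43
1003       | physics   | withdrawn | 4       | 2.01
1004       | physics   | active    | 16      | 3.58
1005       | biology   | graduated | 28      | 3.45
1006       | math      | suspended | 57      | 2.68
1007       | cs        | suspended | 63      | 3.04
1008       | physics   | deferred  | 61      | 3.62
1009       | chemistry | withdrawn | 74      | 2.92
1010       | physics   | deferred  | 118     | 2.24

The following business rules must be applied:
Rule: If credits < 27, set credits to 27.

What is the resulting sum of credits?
552

Step 1: 2 records have credits < 27
Step 2: These records originally summed to 20
Step 3: After setting to minimum: 2 × 27 = 54
Step 4: Unaffected records sum: 498
Step 5: Final sum = 54 + 498 = 552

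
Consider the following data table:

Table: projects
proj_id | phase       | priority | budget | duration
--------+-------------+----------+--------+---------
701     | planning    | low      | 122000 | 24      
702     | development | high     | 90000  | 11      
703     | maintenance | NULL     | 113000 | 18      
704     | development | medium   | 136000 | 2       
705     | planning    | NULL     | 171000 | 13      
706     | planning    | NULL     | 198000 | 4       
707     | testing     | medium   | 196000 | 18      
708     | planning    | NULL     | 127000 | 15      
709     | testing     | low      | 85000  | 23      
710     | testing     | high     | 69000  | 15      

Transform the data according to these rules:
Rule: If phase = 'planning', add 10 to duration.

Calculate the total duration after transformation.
183

Step 1: Count records where phase = 'planning': 4
Step 2: Total bonus added: 4 × 10 = 40
Step 3: Original sum of duration: 143
Step 4: Final sum = 143 + 40 = 183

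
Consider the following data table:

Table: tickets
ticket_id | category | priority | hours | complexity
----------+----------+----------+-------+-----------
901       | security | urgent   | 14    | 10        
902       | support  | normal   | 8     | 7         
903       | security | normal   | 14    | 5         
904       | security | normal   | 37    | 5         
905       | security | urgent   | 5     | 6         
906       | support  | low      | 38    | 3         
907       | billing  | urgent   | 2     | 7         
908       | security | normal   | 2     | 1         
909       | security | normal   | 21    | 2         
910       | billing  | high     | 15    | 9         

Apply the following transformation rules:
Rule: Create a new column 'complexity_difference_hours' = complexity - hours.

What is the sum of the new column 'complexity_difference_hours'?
-101

Step 1: For each record, compute complexity - hours
Example calculations:
  10 - 14 = -4
  7 - 8 = -1
  5 - 14 = -9
  ...
Step 2: Sum all derived values
Step 3: Total = -101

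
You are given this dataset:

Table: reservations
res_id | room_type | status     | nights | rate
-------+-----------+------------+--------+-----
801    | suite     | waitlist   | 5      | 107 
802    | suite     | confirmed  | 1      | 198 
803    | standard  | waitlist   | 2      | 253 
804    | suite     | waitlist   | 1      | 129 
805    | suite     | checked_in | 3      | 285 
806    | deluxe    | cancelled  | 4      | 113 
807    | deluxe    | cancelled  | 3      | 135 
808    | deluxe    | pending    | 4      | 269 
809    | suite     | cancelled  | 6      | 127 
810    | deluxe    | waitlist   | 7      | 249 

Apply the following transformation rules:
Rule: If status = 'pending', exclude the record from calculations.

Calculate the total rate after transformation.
1596

Step 1: Identify records where status = 'pending'
Step 2: The excluded records sum to 269
Step 3: Original total rate = 1865
Step 4: Remaining total = 1865 - 269 = 1596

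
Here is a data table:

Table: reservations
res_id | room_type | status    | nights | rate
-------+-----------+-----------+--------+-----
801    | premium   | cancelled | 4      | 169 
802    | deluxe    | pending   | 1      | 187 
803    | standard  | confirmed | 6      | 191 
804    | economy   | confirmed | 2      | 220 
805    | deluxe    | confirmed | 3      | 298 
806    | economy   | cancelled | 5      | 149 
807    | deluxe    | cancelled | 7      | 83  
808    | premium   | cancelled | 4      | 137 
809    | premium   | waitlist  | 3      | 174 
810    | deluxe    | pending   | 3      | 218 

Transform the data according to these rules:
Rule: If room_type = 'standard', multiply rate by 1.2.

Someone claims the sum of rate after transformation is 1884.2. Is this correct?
No, the correct result is 1864.2.

Step 1: Calculate the correct sum after transformation
Step 2: Apply multiplier 1.2 to records where room_type = 'standard'
Step 3: Correct result = 1864.2
Step 4: Claimed result = 1884.2
Step 5: 1864.2 ≠ 1884.2
Conclusion: The claimed result is incorrect. The correct answer is 1864.2.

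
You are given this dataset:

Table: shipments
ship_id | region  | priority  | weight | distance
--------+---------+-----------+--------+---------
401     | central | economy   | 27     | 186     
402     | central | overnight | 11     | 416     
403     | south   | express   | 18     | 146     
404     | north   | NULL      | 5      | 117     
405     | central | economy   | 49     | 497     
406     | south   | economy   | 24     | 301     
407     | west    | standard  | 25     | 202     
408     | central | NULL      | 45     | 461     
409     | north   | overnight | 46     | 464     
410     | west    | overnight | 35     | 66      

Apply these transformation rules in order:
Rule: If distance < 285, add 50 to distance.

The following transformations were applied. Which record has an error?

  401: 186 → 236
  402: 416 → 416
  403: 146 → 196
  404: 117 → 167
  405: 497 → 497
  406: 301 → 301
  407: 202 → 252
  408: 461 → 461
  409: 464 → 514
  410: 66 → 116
Record 409 has an error. The correct transformed value should be 464, not 514.

Step 1: Check each record against the rule
Step 2: Record 409 has distance = 464
Step 3: Since 464 >= 285, the bonus should not have been applied
Step 4: Correct value = 464, but claimed value = 514
Conclusion: Record 409 has the error.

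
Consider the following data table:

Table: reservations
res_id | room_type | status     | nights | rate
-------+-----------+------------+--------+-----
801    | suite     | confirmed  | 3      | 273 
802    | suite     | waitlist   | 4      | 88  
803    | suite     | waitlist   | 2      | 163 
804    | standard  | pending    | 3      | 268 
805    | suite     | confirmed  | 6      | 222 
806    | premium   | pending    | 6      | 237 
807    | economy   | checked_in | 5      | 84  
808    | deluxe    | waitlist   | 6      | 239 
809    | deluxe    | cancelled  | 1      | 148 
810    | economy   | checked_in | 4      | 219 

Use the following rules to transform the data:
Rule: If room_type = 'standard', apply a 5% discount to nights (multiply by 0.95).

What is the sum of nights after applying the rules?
39.85

Step 1: Records with room_type = 'standard' have total nights = 3
Step 2: Apply multiplier: 3 × 0.95 = 2.85
Step 3: Other records total: 37
Step 4: Final sum = 2.85 + 37 = 39.85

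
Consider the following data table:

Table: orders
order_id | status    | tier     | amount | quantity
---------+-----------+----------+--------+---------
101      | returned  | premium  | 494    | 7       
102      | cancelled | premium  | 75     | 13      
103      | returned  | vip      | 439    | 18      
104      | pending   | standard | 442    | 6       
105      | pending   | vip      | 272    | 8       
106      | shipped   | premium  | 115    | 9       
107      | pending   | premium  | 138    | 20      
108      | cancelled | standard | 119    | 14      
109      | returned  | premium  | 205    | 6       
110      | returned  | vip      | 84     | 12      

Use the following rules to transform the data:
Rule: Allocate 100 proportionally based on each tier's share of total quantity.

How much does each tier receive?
premium: 48.67, standard: 17.7, vip: 33.63

Step 1: Calculate total quantity = 113
Step 2: Calculate each tier's proportion:
  premium: 55/113 = 48.67% → 48.67
  standard: 20/113 = 17.70% → 17.7
  vip: 38/113 = 33.63% → 33.63
Step 3: Verify: sum of allocations ≈ 100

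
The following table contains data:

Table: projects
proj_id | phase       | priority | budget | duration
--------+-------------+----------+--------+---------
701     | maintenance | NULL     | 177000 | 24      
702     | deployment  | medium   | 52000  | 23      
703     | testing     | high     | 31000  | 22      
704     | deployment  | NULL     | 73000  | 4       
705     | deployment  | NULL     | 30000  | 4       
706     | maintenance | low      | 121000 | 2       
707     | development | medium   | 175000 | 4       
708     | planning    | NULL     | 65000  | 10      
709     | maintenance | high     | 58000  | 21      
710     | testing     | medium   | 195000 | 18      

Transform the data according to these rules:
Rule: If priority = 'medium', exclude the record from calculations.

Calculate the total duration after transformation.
87

Step 1: Identify records where priority = 'medium'
Step 2: The excluded records sum to 45
Step 3: Original total duration = 132
Step 4: Remaining total = 132 - 45 = 87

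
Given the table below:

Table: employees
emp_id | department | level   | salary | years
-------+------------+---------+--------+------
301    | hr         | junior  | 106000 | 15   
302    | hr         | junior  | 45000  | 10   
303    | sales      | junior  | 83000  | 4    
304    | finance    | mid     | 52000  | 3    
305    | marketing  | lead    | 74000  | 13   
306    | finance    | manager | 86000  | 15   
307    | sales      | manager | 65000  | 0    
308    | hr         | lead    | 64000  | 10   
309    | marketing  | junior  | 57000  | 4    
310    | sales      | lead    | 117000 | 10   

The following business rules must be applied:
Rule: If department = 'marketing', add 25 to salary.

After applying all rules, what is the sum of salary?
749050

Step 1: Count records where department = 'marketing': 2
Step 2: Total bonus added: 2 × 25 = 50
Step 3: Original sum of salary: 749000
Step 4: Final sum = 749000 + 50 = 749050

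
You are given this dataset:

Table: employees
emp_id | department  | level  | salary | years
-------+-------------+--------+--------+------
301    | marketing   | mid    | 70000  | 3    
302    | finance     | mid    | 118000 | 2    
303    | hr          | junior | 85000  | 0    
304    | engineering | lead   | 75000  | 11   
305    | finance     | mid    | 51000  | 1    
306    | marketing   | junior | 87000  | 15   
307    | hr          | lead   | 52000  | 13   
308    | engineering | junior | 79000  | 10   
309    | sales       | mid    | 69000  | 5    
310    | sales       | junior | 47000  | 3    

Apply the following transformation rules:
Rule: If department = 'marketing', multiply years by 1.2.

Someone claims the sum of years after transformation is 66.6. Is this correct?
Yes, the result is correct.

Step 1: Calculate the correct sum after transformation
Step 2: Apply multiplier 1.2 to records where department = 'marketing'
Step 3: Correct result = 66.6
Step 4: Claimed result = 66.6
Step 5: 66.6 = 66.6 ✓
Conclusion: The claimed result is correct.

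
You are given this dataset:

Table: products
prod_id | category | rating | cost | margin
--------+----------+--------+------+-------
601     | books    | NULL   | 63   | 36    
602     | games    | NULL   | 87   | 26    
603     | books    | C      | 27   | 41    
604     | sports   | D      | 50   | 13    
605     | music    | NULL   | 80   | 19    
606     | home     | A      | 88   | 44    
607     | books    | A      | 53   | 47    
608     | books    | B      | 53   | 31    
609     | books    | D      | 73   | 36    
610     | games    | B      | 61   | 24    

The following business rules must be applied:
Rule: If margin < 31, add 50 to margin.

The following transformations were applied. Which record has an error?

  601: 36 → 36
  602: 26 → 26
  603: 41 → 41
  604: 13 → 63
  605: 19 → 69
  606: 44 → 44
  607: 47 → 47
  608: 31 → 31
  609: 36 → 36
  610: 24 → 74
Record 602 has an error. The correct transformed value should be 76, not 26.

Step 1: Check each record against the rule
Step 2: Record 602 has margin = 26
Step 3: Since 26 < 31, the bonus should have been applied
Step 4: Correct value = 76, but claimed value = 26
Conclusion: Record 602 has the error.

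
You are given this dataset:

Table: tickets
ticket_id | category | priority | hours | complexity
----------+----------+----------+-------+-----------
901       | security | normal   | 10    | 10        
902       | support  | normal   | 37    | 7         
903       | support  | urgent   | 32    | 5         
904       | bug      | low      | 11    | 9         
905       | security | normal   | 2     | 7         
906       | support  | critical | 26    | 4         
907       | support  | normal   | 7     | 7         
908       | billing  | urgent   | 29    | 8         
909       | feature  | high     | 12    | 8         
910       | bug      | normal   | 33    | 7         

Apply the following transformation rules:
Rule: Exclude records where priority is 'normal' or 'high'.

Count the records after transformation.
4

Step 1: Count records to exclude
  - 5 (normal) + 1 (high) = 6 records
Step 2: Total records: 10
Step 3: Remaining = 10 - 6 = 4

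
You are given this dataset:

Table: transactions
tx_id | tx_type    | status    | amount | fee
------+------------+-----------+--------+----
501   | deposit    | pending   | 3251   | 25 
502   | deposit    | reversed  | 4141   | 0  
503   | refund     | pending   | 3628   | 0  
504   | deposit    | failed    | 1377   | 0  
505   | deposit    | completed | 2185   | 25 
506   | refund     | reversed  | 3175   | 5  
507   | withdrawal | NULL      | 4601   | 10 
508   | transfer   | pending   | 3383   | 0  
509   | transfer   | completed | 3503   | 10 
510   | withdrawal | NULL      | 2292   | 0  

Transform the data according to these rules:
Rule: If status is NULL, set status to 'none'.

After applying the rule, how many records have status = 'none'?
2

Step 1: Count records where status IS NULL
Step 2: Found 2 records with NULL status
Step 3: These records will have status set to 'none'
Step 4: Records already having status = 'none': 0
Step 5: Answer: 2 + 0 = 2 records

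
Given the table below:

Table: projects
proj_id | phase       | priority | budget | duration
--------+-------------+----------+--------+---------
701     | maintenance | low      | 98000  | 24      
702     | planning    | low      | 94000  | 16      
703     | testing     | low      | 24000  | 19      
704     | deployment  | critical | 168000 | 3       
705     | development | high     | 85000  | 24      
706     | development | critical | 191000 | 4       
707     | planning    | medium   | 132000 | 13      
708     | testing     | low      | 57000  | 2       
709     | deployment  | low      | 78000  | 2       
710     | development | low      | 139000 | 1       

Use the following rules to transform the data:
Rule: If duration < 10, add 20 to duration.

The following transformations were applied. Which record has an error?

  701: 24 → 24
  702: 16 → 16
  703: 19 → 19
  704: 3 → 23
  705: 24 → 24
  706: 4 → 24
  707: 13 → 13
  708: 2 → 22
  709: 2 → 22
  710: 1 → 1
Record 710 has an error. The correct transformed value should be 21, not 1.

Step 1: Check each record against the rule
Step 2: Record 710 has duration = 1
Step 3: Since 1 < 10, the bonus should have been applied
Step 4: Correct value = 21, but claimed value = 1
Conclusion: Record 710 has the error.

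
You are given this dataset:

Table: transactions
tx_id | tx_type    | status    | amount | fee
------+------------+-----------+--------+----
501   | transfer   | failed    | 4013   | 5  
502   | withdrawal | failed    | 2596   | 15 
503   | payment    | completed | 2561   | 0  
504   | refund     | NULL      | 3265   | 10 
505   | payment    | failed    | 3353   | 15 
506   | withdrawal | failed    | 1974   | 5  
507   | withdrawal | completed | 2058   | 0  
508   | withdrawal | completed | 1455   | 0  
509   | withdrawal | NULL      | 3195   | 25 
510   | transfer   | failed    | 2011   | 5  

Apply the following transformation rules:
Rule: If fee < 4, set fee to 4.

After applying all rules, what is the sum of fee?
92

Step 1: 3 records have fee < 4
Step 2: These records originally summed to 0
Step 3: After setting to minimum: 3 × 4 = 12
Step 4: Unaffected records sum: 80
Step 5: Final sum = 12 + 80 = 92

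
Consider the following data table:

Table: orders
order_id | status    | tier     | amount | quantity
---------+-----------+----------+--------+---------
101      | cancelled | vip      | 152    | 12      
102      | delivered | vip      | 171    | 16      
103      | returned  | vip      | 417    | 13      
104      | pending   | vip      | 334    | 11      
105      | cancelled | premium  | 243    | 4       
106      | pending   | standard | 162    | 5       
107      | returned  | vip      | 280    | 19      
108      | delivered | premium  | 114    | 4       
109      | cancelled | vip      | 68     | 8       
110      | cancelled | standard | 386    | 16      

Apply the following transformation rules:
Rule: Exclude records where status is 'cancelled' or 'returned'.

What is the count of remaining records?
4

Step 1: Count records to exclude
  - 4 (cancelled) + 2 (returned) = 6 records
Step 2: Total records: 10
Step 3: Remaining = 10 - 6 = 4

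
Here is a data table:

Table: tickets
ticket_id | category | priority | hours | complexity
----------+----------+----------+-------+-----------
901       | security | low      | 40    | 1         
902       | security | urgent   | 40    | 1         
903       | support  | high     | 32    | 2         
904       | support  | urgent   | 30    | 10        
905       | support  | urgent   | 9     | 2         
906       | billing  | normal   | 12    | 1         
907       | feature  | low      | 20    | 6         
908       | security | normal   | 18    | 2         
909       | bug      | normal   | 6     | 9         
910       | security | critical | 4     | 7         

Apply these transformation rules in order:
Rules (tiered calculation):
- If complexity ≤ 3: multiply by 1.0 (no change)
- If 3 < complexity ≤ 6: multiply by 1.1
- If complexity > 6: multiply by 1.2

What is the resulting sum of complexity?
46.8

Step 1: Tier 1 (complexity ≤ 3): 6 records, sum = 9 × 1.0 = 9.0
Step 2: Tier 2 (3 < complexity ≤ 6): 1 records, sum = 6 × 1.1 = 6.6
Step 3: Tier 3 (complexity > 6): 3 records, sum = 26 × 1.2 = 31.2
Step 4: Final sum = 9.0 + 6.6 + 31.2 = 46.8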